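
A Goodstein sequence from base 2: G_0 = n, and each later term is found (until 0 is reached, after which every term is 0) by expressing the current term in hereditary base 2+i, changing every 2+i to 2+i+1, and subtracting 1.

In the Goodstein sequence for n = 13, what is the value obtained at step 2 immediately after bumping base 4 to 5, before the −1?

(0) 13|_2 = 2^(2 + 1) + 2^2 + 1 ↦ 3^(3 + 1) + 3^3 + 1|_3 = 109 ⇒ 108
(1) 108|_3 = 3^(3 + 1) + 3^3 ↦ 4^(4 + 1) + 4^4|_4 = 1280 ⇒ 1279
(2) 1279|_4 = 4^(4 + 1) + 3·4^3 + 3·4^2 + 3·4 + 3 ↦ 5^(5 + 1) + 3·5^3 + 3·5^2 + 3·5 + 3|_5 = 16093 ⇒ 16092

16093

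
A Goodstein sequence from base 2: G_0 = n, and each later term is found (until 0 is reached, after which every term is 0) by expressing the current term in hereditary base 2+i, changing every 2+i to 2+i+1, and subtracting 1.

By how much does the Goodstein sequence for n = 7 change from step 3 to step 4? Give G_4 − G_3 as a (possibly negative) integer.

i=0: 7 = 2^2 + 2 + 1 (b=2); 2→3: 3^3 + 3 + 1 = 31; 31−1 = 30
i=1: 30 = 3^3 + 3 (b=3); 3→4: 4^4 + 4 = 260; 260−1 = 259
i=2: 259 = 4^4 + 3 (b=4); 4→5: 5^5 + 3 = 3128; 3128−1 = 3127
i=3: 3127 = 5^5 + 2 (b=5); 5→6: 6^6 + 2 = 46658; 46658−1 = 46657

43530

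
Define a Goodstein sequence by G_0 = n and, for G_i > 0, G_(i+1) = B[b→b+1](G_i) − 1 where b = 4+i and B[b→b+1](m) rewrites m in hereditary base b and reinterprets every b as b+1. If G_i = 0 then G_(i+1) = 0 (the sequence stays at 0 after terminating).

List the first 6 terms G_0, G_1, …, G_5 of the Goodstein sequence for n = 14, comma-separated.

14, 16, 18, 20, 21, 22

(0) 14|_4 = 3·4 + 2 ↦ 3·5 + 2|_5 = 17 ⇒ 16
(1) 16|_5 = 3·5 + 1 ↦ 3·6 + 1|_6 = 19 ⇒ 18
(2) 18|_6 = 3·6 ↦ 3·7|_7 = 21 ⇒ 20
(3) 20|_7 = 2·7 + 6 ↦ 2·8 + 6|_8 = 22 ⇒ 21
(4) 21|_8 = 2·8 + 5 ↦ 2·9 + 5|_9 = 23 ⇒ 22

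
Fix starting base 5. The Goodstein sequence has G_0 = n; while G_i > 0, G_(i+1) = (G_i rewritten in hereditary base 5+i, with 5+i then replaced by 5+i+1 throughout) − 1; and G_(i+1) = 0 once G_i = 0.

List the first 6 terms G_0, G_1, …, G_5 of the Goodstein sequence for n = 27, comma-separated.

27, 37, 49, 63, 69, 75

G_0=27  [base 5] 5^2 + 2  →[5↦6]→  6^2 + 2 = 38  −1 ⇒ G_1=37
G_1=37  [base 6] 6^2 + 1  →[6↦7]→  7^2 + 1 = 50  −1 ⇒ G_2=49
G_2=49  [base 7] 7^2  →[7↦8]→  8^2 = 64  −1 ⇒ G_3=63
G_3=63  [base 8] 7·8 + 7  →[8↦9]→  7·9 + 7 = 70  −1 ⇒ G_4=69
G_4=69  [base 9] 7·9 + 6  →[9↦10]→  7·10 + 6 = 76  −1 ⇒ G_5=75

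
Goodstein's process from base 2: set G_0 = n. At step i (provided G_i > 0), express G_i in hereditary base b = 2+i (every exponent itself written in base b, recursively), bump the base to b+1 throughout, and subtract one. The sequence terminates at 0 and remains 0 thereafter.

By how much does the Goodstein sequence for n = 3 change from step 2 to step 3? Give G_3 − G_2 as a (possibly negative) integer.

i=0: 3 = 2 + 1 (b=2); 2→3: 3 + 1 = 4; 4−1 = 3
i=1: 3 = 3 (b=3); 3→4: 4 = 4; 4−1 = 3
i=2: 3 = 3 (b=4); 4→5: 3 = 3; 3−1 = 2

-1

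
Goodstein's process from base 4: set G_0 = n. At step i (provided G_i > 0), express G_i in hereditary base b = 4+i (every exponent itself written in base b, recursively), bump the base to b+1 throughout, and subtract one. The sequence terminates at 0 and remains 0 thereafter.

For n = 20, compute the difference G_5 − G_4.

G_0=20  [base 4] 4^2 + 4  →[4↦5]→  5^2 + 5 = 30  −1 ⇒ G_1=29
G_1=29  [base 5] 5^2 + 4  →[5↦6]→  6^2 + 4 = 40  −1 ⇒ G_2=39
G_2=39  [base 6] 6^2 + 3  →[6↦7]→  7^2 + 3 = 52  −1 ⇒ G_3=51
G_3=51  [base 7] 7^2 + 2  →[7↦8]→  8^2 + 2 = 66  −1 ⇒ G_4=65
G_4=65  [base 8] 8^2 + 1  →[8↦9]→  9^2 + 1 = 82  −1 ⇒ G_5=81

16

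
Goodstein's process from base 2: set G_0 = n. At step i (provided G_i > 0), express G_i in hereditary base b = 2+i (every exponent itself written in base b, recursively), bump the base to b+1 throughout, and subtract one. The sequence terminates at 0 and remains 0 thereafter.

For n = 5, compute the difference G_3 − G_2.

212

(0) 5|_2 = 2^2 + 1 ↦ 3^3 + 1|_3 = 28 ⇒ 27
(1) 27|_3 = 3^3 ↦ 4^4|_4 = 256 ⇒ 255
(2) 255|_4 = 3·4^3 + 3·4^2 + 3·4 + 3 ↦ 3·5^3 + 3·5^2 + 3·5 + 3|_5 = 468 ⇒ 467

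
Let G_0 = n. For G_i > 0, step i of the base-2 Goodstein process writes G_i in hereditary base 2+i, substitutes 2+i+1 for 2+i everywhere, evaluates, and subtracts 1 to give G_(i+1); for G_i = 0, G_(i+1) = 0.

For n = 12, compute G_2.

G_0=12  [base 2] 2^(2 + 1) + 2^2  →[2↦3]→  3^(3 + 1) + 3^3 = 108  −1 ⇒ G_1=107
G_1=107  [base 3] 3^(3 + 1) + 2·3^2 + 2·3 + 2  →[3↦4]→  4^(4 + 1) + 2·4^2 + 2·4 + 2 = 1066  −1 ⇒ G_2=1065

1065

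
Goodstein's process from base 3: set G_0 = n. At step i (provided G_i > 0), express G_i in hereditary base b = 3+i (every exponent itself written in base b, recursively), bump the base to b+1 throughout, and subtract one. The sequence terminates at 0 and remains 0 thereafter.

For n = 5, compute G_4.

4

base 3: 5 = 3 + 2; at 4: 4 + 2 = 6; next = 5
base 4: 5 = 4 + 1; at 5: 5 + 1 = 6; next = 5
base 5: 5 = 5; at 6: 6 = 6; next = 5
base 6: 5 = 5; at 7: 5 = 5; next = 4
base 7: 4 = 4; at 8: 4 = 4; next = 3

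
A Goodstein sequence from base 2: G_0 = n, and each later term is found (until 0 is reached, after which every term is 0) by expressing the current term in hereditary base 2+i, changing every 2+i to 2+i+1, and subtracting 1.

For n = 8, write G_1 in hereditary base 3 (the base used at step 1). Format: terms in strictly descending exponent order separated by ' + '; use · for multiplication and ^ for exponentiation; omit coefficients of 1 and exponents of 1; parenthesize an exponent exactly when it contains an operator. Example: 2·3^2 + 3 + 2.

[0] 8 ≡ 2^(2 + 1) (base 2). Lift 3: 81. −1: 80.
[1] 80 ≡ 2·3^3 + 2·3^2 + 2·3 + 2 (base 3). Lift 4: 554. −1: 553.

2·3^3 + 2·3^2 + 2·3 + 2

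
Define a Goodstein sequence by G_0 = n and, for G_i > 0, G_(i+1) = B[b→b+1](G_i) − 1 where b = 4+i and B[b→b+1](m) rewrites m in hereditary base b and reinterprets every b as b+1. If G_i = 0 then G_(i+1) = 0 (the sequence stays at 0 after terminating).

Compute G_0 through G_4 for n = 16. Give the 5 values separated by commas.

16, 24, 27, 30, 33

step 0: 16 = 4^2; sub 5 for 4: 5^2; = 25; G_1 = 25−1 = 24
step 1: 24 = 4·5 + 4; sub 6 for 5: 4·6 + 4; = 28; G_2 = 28−1 = 27
step 2: 27 = 4·6 + 3; sub 7 for 6: 4·7 + 3; = 31; G_3 = 31−1 = 30
step 3: 30 = 4·7 + 2; sub 8 for 7: 4·8 + 2; = 34; G_4 = 34−1 = 33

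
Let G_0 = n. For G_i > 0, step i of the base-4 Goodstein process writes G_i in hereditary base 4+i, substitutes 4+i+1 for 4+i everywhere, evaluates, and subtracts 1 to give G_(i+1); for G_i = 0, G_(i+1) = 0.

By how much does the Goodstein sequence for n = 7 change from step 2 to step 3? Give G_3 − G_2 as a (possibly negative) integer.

7 —HB4→ 4 + 3 —bump→ 5 + 3 = 8 —(−1)→ 7
7 —HB5→ 5 + 2 —bump→ 6 + 2 = 8 —(−1)→ 7
7 —HB6→ 6 + 1 —bump→ 7 + 1 = 8 —(−1)→ 7

0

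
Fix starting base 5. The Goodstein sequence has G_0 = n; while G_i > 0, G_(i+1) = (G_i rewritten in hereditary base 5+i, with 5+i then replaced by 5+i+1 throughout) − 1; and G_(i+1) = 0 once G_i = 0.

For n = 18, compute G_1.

20

18 —HB5→ 3·5 + 3 —bump→ 3·6 + 3 = 21 —(−1)→ 20
20 —HB6→ 3·6 + 2 —bump→ 3·7 + 2 = 23 —(−1)→ 22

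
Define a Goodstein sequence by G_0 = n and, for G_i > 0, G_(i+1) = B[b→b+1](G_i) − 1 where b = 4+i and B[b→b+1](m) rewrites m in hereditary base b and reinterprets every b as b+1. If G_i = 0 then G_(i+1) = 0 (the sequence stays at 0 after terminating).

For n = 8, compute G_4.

G_0=8  [base 4] 2·4  →[4↦5]→  2·5 = 10  −1 ⇒ G_1=9
G_1=9  [base 5] 5 + 4  →[5↦6]→  6 + 4 = 10  −1 ⇒ G_2=9
G_2=9  [base 6] 6 + 3  →[6↦7]→  7 + 3 = 10  −1 ⇒ G_3=9
G_3=9  [base 7] 7 + 2  →[7↦8]→  8 + 2 = 10  −1 ⇒ G_4=9
G_4=9  [base 8] 8 + 1  →[8↦9]→  9 + 1 = 10  −1 ⇒ G_5=9

9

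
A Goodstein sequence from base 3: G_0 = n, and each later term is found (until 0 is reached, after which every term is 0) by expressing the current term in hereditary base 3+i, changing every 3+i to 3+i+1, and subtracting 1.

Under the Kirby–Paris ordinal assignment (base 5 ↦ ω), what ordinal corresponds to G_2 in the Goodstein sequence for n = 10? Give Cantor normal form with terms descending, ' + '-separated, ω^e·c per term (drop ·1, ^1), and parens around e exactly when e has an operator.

ω·4 + 4

10 —HB3→ 3^2 + 1 —bump→ 4^2 + 1 = 17 —(−1)→ 16
16 —HB4→ 4^2 —bump→ 5^2 = 25 —(−1)→ 24
24 —HB5→ 4·5 + 4 —bump→ 4·6 + 4 = 28 —(−1)→ 27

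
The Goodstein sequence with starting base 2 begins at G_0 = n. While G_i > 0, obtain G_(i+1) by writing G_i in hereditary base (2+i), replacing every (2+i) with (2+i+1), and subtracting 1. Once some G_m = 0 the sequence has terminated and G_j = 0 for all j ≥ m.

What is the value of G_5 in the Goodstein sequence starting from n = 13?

[0] 13 ≡ 2^(2 + 1) + 2^2 + 1 (base 2). Lift 3: 109. −1: 108.
[1] 108 ≡ 3^(3 + 1) + 3^3 (base 3). Lift 4: 1280. −1: 1279.
[2] 1279 ≡ 4^(4 + 1) + 3·4^3 + 3·4^2 + 3·4 + 3 (base 4). Lift 5: 16093. −1: 16092.
[3] 16092 ≡ 5^(5 + 1) + 3·5^3 + 3·5^2 + 3·5 + 2 (base 5). Lift 6: 280712. −1: 280711.
[4] 280711 ≡ 6^(6 + 1) + 3·6^3 + 3·6^2 + 3·6 + 1 (base 6). Lift 7: 5765999. −1: 5765998.

5765998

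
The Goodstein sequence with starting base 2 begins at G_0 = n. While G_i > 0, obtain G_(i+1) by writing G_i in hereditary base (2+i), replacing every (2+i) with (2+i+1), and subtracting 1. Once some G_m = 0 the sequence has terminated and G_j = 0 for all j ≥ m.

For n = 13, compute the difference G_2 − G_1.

base 2: 13 = 2^(2 + 1) + 2^2 + 1; at 3: 3^(3 + 1) + 3^3 + 1 = 109; next = 108
base 3: 108 = 3^(3 + 1) + 3^3; at 4: 4^(4 + 1) + 4^4 = 1280; next = 1279

1171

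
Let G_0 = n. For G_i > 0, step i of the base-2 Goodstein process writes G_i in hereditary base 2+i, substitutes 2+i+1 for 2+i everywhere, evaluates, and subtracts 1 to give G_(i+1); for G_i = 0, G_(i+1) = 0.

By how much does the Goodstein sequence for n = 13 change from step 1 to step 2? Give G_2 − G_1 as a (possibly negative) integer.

1171

(0) 13|_2 = 2^(2 + 1) + 2^2 + 1 ↦ 3^(3 + 1) + 3^3 + 1|_3 = 109 ⇒ 108
(1) 108|_3 = 3^(3 + 1) + 3^3 ↦ 4^(4 + 1) + 4^4|_4 = 1280 ⇒ 1279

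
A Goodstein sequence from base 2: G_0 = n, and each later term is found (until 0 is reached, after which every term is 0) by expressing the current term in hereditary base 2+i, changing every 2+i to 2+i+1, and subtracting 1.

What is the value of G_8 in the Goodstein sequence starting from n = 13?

13 —HB2→ 2^(2 + 1) + 2^2 + 1 —bump→ 3^(3 + 1) + 3^3 + 1 = 109 —(−1)→ 108
108 —HB3→ 3^(3 + 1) + 3^3 —bump→ 4^(4 + 1) + 4^4 = 1280 —(−1)→ 1279
1279 —HB4→ 4^(4 + 1) + 3·4^3 + 3·4^2 + 3·4 + 3 —bump→ 5^(5 + 1) + 3·5^3 + 3·5^2 + 3·5 + 3 = 16093 —(−1)→ 16092
16092 —HB5→ 5^(5 + 1) + 3·5^3 + 3·5^2 + 3·5 + 2 —bump→ 6^(6 + 1) + 3·6^3 + 3·6^2 + 3·6 + 2 = 280712 —(−1)→ 280711
280711 —HB6→ 6^(6 + 1) + 3·6^3 + 3·6^2 + 3·6 + 1 —bump→ 7^(7 + 1) + 3·7^3 + 3·7^2 + 3·7 + 1 = 5765999 —(−1)→ 5765998
5765998 —HB7→ 7^(7 + 1) + 3·7^3 + 3·7^2 + 3·7 —bump→ 8^(8 + 1) + 3·8^3 + 3·8^2 + 3·8 = 134219480 —(−1)→ 134219479
134219479 —HB8→ 8^(8 + 1) + 3·8^3 + 3·8^2 + 2·8 + 7 —bump→ 9^(9 + 1) + 3·9^3 + 3·9^2 + 2·9 + 7 = 3486786856 —(−1)→ 3486786855
3486786855 —HB9→ 9^(9 + 1) + 3·9^3 + 3·9^2 + 2·9 + 6 —bump→ 10^(10 + 1) + 3·10^3 + 3·10^2 + 2·10 + 6 = 100000003326 —(−1)→ 100000003325
100000003325 —HB10→ 10^(10 + 1) + 3·10^3 + 3·10^2 + 2·10 + 5 —bump→ 11^(11 + 1) + 3·11^3 + 3·11^2 + 2·11 + 5 = 3138428381104 —(−1)→ 3138428381103

100000003325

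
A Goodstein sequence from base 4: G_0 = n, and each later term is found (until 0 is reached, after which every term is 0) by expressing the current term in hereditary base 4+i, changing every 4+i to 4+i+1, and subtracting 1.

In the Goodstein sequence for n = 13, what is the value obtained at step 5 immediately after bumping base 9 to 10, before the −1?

22

base 4: 13 = 3·4 + 1; at 5: 3·5 + 1 = 16; next = 15
base 5: 15 = 3·5; at 6: 3·6 = 18; next = 17
base 6: 17 = 2·6 + 5; at 7: 2·7 + 5 = 19; next = 18
base 7: 18 = 2·7 + 4; at 8: 2·8 + 4 = 20; next = 19
base 8: 19 = 2·8 + 3; at 9: 2·9 + 3 = 21; next = 20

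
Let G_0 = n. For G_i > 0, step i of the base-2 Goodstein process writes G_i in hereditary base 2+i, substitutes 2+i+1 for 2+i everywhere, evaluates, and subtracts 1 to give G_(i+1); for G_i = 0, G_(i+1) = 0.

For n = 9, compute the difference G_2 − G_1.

G_0 = 9. HB_2(9) = 2^(2 + 1) + 1. Bump = 82. G_1 = 81.
G_1 = 81. HB_3(81) = 3^(3 + 1). Bump = 1024. G_2 = 1023.

942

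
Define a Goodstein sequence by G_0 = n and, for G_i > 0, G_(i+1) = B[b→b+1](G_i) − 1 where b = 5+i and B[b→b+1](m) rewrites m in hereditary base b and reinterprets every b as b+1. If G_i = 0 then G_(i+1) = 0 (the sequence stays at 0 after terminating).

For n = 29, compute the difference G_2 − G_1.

12

[0] 29 ≡ 5^2 + 4 (base 5). Lift 6: 40. −1: 39.
[1] 39 ≡ 6^2 + 3 (base 6). Lift 7: 52. −1: 51.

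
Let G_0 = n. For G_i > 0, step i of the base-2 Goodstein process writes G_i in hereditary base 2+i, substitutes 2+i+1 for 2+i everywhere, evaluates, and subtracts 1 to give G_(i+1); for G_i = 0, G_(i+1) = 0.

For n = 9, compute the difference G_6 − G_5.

47861573

(0) 9|_2 = 2^(2 + 1) + 1 ↦ 3^(3 + 1) + 1|_3 = 82 ⇒ 81
(1) 81|_3 = 3^(3 + 1) ↦ 4^(4 + 1)|_4 = 1024 ⇒ 1023
(2) 1023|_4 = 3·4^4 + 3·4^3 + 3·4^2 + 3·4 + 3 ↦ 3·5^5 + 3·5^3 + 3·5^2 + 3·5 + 3|_5 = 9843 ⇒ 9842
(3) 9842|_5 = 3·5^5 + 3·5^3 + 3·5^2 + 3·5 + 2 ↦ 3·6^6 + 3·6^3 + 3·6^2 + 3·6 + 2|_6 = 140744 ⇒ 140743
(4) 140743|_6 = 3·6^6 + 3·6^3 + 3·6^2 + 3·6 + 1 ↦ 3·7^7 + 3·7^3 + 3·7^2 + 3·7 + 1|_7 = 2471827 ⇒ 2471826
(5) 2471826|_7 = 3·7^7 + 3·7^3 + 3·7^2 + 3·7 ↦ 3·8^8 + 3·8^3 + 3·8^2 + 3·8|_8 = 50333400 ⇒ 50333399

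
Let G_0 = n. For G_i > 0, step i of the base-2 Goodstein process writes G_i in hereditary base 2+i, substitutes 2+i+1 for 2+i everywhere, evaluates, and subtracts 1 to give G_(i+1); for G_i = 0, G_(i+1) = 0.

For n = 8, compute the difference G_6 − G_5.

31907376

G_0=8  [base 2] 2^(2 + 1)  →[2↦3]→  3^(3 + 1) = 81  −1 ⇒ G_1=80
G_1=80  [base 3] 2·3^3 + 2·3^2 + 2·3 + 2  →[3↦4]→  2·4^4 + 2·4^2 + 2·4 + 2 = 554  −1 ⇒ G_2=553
G_2=553  [base 4] 2·4^4 + 2·4^2 + 2·4 + 1  →[4↦5]→  2·5^5 + 2·5^2 + 2·5 + 1 = 6311  −1 ⇒ G_3=6310
G_3=6310  [base 5] 2·5^5 + 2·5^2 + 2·5  →[5↦6]→  2·6^6 + 2·6^2 + 2·6 = 93396  −1 ⇒ G_4=93395
G_4=93395  [base 6] 2·6^6 + 2·6^2 + 6 + 5  →[6↦7]→  2·7^7 + 2·7^2 + 7 + 5 = 1647196  −1 ⇒ G_5=1647195
G_5=1647195  [base 7] 2·7^7 + 2·7^2 + 7 + 4  →[7↦8]→  2·8^8 + 2·8^2 + 8 + 4 = 33554572  −1 ⇒ G_6=33554571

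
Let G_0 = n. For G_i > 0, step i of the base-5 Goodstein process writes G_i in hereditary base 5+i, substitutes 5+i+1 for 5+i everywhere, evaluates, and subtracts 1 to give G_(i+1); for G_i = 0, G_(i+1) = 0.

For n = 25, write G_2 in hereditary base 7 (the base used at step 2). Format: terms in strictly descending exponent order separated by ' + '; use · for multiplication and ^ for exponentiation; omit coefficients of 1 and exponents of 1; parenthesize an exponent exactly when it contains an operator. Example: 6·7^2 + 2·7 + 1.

base 5: 25 = 5^2; at 6: 6^2 = 36; next = 35
base 6: 35 = 5·6 + 5; at 7: 5·7 + 5 = 40; next = 39
base 7: 39 = 5·7 + 4; at 8: 5·8 + 4 = 44; next = 43

5·7 + 4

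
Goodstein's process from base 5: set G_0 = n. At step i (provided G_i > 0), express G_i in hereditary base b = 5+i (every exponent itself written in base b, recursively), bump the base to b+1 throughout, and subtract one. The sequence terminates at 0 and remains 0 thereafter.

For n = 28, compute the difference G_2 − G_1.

[0] 28 ≡ 5^2 + 3 (base 5). Lift 6: 39. −1: 38.
[1] 38 ≡ 6^2 + 2 (base 6). Lift 7: 51. −1: 50.

12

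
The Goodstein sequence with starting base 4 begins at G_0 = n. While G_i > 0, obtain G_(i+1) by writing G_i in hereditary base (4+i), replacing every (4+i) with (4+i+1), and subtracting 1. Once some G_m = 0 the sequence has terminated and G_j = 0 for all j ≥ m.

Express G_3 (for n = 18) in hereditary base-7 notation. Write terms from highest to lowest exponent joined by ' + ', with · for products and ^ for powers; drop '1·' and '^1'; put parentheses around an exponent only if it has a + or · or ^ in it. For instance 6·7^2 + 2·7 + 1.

[0] 18 ≡ 4^2 + 2 (base 4). Lift 5: 27. −1: 26.
[1] 26 ≡ 5^2 + 1 (base 5). Lift 6: 37. −1: 36.
[2] 36 ≡ 6^2 (base 6). Lift 7: 49. −1: 48.
[3] 48 ≡ 6·7 + 6 (base 7). Lift 8: 54. −1: 53.

6·7 + 6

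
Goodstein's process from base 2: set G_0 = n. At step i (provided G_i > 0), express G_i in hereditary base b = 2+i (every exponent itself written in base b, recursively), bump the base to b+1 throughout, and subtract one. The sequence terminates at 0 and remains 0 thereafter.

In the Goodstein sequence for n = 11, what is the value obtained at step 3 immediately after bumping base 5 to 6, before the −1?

G_0=11  [base 2] 2^(2 + 1) + 2 + 1  →[2↦3]→  3^(3 + 1) + 3 + 1 = 85  −1 ⇒ G_1=84
G_1=84  [base 3] 3^(3 + 1) + 3  →[3↦4]→  4^(4 + 1) + 4 = 1028  −1 ⇒ G_2=1027
G_2=1027  [base 4] 4^(4 + 1) + 3  →[4↦5]→  5^(5 + 1) + 3 = 15628  −1 ⇒ G_3=15627
G_3=15627  [base 5] 5^(5 + 1) + 2  →[5↦6]→  6^(6 + 1) + 2 = 279938  −1 ⇒ G_4=279937

279938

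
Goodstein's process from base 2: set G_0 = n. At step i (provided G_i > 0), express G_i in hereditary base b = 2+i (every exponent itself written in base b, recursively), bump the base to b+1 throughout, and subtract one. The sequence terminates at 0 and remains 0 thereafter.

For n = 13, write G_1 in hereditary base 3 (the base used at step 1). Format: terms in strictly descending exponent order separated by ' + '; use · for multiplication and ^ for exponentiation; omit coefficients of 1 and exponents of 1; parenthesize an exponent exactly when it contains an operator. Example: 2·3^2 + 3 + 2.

3^(3 + 1) + 3^3

[0] 13 ≡ 2^(2 + 1) + 2^2 + 1 (base 2). Lift 3: 109. −1: 108.
[1] 108 ≡ 3^(3 + 1) + 3^3 (base 3). Lift 4: 1280. −1: 1279.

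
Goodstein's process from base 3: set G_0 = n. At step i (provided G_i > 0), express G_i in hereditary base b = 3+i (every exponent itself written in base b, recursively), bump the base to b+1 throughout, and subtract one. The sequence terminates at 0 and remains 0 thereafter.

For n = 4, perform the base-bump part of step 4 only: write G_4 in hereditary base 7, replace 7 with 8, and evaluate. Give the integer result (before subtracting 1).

G_0=4  [base 3] 3 + 1  →[3↦4]→  4 + 1 = 5  −1 ⇒ G_1=4
G_1=4  [base 4] 4  →[4↦5]→  5 = 5  −1 ⇒ G_2=4
G_2=4  [base 5] 4  →[5↦6]→  4 = 4  −1 ⇒ G_3=3
G_3=3  [base 6] 3  →[6↦7]→  3 = 3  −1 ⇒ G_4=2
G_4=2  [base 7] 2  →[7↦8]→  2 = 2  −1 ⇒ G_5=1

2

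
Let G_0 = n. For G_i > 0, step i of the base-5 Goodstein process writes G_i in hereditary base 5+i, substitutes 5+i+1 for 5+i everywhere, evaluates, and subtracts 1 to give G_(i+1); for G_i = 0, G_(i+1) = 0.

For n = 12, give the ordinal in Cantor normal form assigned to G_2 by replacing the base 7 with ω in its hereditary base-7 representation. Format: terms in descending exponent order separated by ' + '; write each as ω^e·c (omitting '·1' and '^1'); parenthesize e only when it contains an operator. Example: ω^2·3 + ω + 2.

ω·2

step 0: 12 = 2·5 + 2; sub 6 for 5: 2·6 + 2; = 14; G_1 = 14−1 = 13
step 1: 13 = 2·6 + 1; sub 7 for 6: 2·7 + 1; = 15; G_2 = 15−1 = 14
step 2: 14 = 2·7; sub 8 for 7: 2·8; = 16; G_3 = 16−1 = 15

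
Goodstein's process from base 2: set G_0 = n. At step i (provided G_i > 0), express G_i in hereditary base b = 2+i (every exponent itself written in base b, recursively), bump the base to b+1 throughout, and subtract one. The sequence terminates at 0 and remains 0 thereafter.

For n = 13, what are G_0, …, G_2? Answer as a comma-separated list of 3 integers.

13, 108, 1279

G_0 = 13. HB_2(13) = 2^(2 + 1) + 2^2 + 1. Bump = 109. G_1 = 108.
G_1 = 108. HB_3(108) = 3^(3 + 1) + 3^3. Bump = 1280. G_2 = 1279.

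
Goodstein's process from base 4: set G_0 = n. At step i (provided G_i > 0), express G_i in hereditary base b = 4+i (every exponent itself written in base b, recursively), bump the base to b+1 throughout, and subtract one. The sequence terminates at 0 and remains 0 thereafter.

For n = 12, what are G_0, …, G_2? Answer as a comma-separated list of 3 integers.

12, 14, 15

G_0 = 12. HB_4(12) = 3·4. Bump = 15. G_1 = 14.
G_1 = 14. HB_5(14) = 2·5 + 4. Bump = 16. G_2 = 15.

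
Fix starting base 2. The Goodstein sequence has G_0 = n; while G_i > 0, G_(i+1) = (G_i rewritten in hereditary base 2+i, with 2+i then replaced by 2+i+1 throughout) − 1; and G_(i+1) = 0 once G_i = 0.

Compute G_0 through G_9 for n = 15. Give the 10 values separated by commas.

15, 111, 1283, 18752, 326593, 6588344, 150994943, 3524450280, 100077777775, 3138578427934

G_0 = 15. HB_2(15) = 2^(2 + 1) + 2^2 + 2 + 1. Bump = 112. G_1 = 111.
G_1 = 111. HB_3(111) = 3^(3 + 1) + 3^3 + 3. Bump = 1284. G_2 = 1283.
G_2 = 1283. HB_4(1283) = 4^(4 + 1) + 4^4 + 3. Bump = 18753. G_3 = 18752.
G_3 = 18752. HB_5(18752) = 5^(5 + 1) + 5^5 + 2. Bump = 326594. G_4 = 326593.
G_4 = 326593. HB_6(326593) = 6^(6 + 1) + 6^6 + 1. Bump = 6588345. G_5 = 6588344.
G_5 = 6588344. HB_7(6588344) = 7^(7 + 1) + 7^7. Bump = 150994944. G_6 = 150994943.
G_6 = 150994943. HB_8(150994943) = 8^(8 + 1) + 7·8^7 + 7·8^6 + 7·8^5 + 7·8^4 + 7·8^3 + 7·8^2 + 7·8 + 7. Bump = 3524450281. G_7 = 3524450280.
G_7 = 3524450280. HB_9(3524450280) = 9^(9 + 1) + 7·9^7 + 7·9^6 + 7·9^5 + 7·9^4 + 7·9^3 + 7·9^2 + 7·9 + 6. Bump = 100077777776. G_8 = 100077777775.
G_8 = 100077777775. HB_10(100077777775) = 10^(10 + 1) + 7·10^7 + 7·10^6 + 7·10^5 + 7·10^4 + 7·10^3 + 7·10^2 + 7·10 + 5. Bump = 3138578427935. G_9 = 3138578427934.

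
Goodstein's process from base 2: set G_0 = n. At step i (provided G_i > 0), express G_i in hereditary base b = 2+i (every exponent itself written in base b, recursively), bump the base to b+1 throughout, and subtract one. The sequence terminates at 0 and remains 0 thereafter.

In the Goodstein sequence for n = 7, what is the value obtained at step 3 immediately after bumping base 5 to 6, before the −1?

46658

step 0: 7 = 2^2 + 2 + 1; sub 3 for 2: 3^3 + 3 + 1; = 31; G_1 = 31−1 = 30
step 1: 30 = 3^3 + 3; sub 4 for 3: 4^4 + 4; = 260; G_2 = 260−1 = 259
step 2: 259 = 4^4 + 3; sub 5 for 4: 5^5 + 3; = 3128; G_3 = 3128−1 = 3127
step 3: 3127 = 5^5 + 2; sub 6 for 5: 6^6 + 2; = 46658; G_4 = 46658−1 = 46657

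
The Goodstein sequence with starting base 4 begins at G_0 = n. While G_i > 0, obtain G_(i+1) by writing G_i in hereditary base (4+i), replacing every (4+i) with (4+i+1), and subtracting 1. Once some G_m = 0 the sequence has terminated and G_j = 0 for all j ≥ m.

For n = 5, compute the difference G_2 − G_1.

(0) 5|_4 = 4 + 1 ↦ 5 + 1|_5 = 6 ⇒ 5
(1) 5|_5 = 5 ↦ 6|_6 = 6 ⇒ 5

0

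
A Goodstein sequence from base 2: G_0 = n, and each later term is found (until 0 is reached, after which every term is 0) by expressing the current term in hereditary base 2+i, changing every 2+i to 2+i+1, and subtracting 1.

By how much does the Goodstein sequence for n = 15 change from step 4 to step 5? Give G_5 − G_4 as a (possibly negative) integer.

[0] 15 ≡ 2^(2 + 1) + 2^2 + 2 + 1 (base 2). Lift 3: 112. −1: 111.
[1] 111 ≡ 3^(3 + 1) + 3^3 + 3 (base 3). Lift 4: 1284. −1: 1283.
[2] 1283 ≡ 4^(4 + 1) + 4^4 + 3 (base 4). Lift 5: 18753. −1: 18752.
[3] 18752 ≡ 5^(5 + 1) + 5^5 + 2 (base 5). Lift 6: 326594. −1: 326593.
[4] 326593 ≡ 6^(6 + 1) + 6^6 + 1 (base 6). Lift 7: 6588345. −1: 6588344.

6261751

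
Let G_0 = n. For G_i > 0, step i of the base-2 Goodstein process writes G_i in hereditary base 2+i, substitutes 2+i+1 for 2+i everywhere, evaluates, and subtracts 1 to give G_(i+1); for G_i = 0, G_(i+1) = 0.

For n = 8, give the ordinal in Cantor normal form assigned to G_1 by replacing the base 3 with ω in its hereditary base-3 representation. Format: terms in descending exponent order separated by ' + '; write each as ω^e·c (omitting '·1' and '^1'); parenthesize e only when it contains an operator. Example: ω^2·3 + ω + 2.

step 0: 8 = 2^(2 + 1); sub 3 for 2: 3^(3 + 1); = 81; G_1 = 81−1 = 80
step 1: 80 = 2·3^3 + 2·3^2 + 2·3 + 2; sub 4 for 3: 2·4^4 + 2·4^2 + 2·4 + 2; = 554; G_2 = 554−1 = 553

ω^ω·2 + ω^2·2 + ω·2 + 2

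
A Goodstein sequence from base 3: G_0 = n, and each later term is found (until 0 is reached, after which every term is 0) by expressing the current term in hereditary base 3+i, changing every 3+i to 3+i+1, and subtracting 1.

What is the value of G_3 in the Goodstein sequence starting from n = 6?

(0) 6|_3 = 2·3 ↦ 2·4|_4 = 8 ⇒ 7
(1) 7|_4 = 4 + 3 ↦ 5 + 3|_5 = 8 ⇒ 7
(2) 7|_5 = 5 + 2 ↦ 6 + 2|_6 = 8 ⇒ 7
(3) 7|_6 = 6 + 1 ↦ 7 + 1|_7 = 8 ⇒ 7

7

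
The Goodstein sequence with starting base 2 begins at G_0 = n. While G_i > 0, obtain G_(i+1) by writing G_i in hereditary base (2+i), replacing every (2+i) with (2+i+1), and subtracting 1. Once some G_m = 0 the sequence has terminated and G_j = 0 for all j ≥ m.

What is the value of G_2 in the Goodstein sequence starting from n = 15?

1283

i=0: 15 = 2^(2 + 1) + 2^2 + 2 + 1 (b=2); 2→3: 3^(3 + 1) + 3^3 + 3 + 1 = 112; 112−1 = 111
i=1: 111 = 3^(3 + 1) + 3^3 + 3 (b=3); 3→4: 4^(4 + 1) + 4^4 + 4 = 1284; 1284−1 = 1283
i=2: 1283 = 4^(4 + 1) + 4^4 + 3 (b=4); 4→5: 5^(5 + 1) + 5^5 + 3 = 18753; 18753−1 = 18752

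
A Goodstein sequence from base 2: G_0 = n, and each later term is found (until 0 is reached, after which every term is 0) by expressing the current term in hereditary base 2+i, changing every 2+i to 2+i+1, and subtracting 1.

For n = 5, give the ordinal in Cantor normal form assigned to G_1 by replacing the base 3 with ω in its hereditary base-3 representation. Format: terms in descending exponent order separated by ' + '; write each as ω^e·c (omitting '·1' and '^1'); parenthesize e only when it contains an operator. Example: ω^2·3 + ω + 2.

ω^ω

[0] 5 ≡ 2^2 + 1 (base 2). Lift 3: 28. −1: 27.
[1] 27 ≡ 3^3 (base 3). Lift 4: 256. −1: 255.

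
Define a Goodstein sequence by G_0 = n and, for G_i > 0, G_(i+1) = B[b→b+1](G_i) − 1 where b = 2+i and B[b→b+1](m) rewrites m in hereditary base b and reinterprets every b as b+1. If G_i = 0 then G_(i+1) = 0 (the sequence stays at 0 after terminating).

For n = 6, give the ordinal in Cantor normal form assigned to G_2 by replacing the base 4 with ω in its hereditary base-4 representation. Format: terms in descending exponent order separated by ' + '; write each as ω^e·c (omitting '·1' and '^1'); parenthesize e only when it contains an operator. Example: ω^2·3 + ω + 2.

ω^ω + 1

[0] 6 ≡ 2^2 + 2 (base 2). Lift 3: 30. −1: 29.
[1] 29 ≡ 3^3 + 2 (base 3). Lift 4: 258. −1: 257.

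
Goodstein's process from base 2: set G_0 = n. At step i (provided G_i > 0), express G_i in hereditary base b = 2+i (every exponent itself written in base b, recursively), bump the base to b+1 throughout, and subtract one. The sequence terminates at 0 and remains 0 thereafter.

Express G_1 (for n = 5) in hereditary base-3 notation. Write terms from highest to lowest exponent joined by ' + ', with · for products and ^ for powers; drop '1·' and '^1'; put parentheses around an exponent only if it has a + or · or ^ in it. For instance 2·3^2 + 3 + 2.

i=0: 5 = 2^2 + 1 (b=2); 2→3: 3^3 + 1 = 28; 28−1 = 27
i=1: 27 = 3^3 (b=3); 3→4: 4^4 = 256; 256−1 = 255

3^3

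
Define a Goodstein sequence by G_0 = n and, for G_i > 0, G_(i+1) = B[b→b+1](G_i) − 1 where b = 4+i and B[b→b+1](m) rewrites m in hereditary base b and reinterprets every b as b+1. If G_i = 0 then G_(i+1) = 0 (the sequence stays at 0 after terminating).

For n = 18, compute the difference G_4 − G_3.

5

step 0: 18 = 4^2 + 2; sub 5 for 4: 5^2 + 2; = 27; G_1 = 27−1 = 26
step 1: 26 = 5^2 + 1; sub 6 for 5: 6^2 + 1; = 37; G_2 = 37−1 = 36
step 2: 36 = 6^2; sub 7 for 6: 7^2; = 49; G_3 = 49−1 = 48
step 3: 48 = 6·7 + 6; sub 8 for 7: 6·8 + 6; = 54; G_4 = 54−1 = 53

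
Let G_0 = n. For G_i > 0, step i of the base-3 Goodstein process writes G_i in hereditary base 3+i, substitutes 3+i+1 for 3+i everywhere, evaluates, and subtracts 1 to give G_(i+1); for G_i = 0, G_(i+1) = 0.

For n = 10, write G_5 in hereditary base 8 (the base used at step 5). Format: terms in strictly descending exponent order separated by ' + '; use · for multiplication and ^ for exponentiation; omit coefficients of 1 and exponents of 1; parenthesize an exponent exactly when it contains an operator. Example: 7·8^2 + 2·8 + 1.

4·8 + 1

base 3: 10 = 3^2 + 1; at 4: 4^2 + 1 = 17; next = 16
base 4: 16 = 4^2; at 5: 5^2 = 25; next = 24
base 5: 24 = 4·5 + 4; at 6: 4·6 + 4 = 28; next = 27
base 6: 27 = 4·6 + 3; at 7: 4·7 + 3 = 31; next = 30
base 7: 30 = 4·7 + 2; at 8: 4·8 + 2 = 34; next = 33
base 8: 33 = 4·8 + 1; at 9: 4·9 + 1 = 37; next = 36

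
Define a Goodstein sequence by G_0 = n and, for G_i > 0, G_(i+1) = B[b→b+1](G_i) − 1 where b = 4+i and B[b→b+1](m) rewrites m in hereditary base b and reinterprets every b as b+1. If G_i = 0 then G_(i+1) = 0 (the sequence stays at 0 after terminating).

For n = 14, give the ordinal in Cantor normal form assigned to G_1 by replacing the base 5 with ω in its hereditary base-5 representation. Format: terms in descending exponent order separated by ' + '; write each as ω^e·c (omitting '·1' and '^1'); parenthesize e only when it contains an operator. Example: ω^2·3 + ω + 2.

ω·3 + 1

i=0: 14 = 3·4 + 2 (b=4); 4→5: 3·5 + 2 = 17; 17−1 = 16
i=1: 16 = 3·5 + 1 (b=5); 5→6: 3·6 + 1 = 19; 19−1 = 18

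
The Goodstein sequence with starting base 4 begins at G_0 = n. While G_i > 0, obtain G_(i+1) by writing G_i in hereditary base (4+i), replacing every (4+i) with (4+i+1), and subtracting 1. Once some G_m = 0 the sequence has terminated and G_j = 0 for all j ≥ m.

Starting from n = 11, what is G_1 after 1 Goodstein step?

12

G_0=11  [base 4] 2·4 + 3  →[4↦5]→  2·5 + 3 = 13  −1 ⇒ G_1=12
G_1=12  [base 5] 2·5 + 2  →[5↦6]→  2·6 + 2 = 14  −1 ⇒ G_2=13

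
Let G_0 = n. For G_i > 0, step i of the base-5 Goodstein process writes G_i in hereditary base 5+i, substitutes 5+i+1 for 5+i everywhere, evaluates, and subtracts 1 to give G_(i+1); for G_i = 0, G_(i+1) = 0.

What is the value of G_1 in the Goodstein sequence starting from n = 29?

(0) 29|_5 = 5^2 + 4 ↦ 6^2 + 4|_6 = 40 ⇒ 39
(1) 39|_6 = 6^2 + 3 ↦ 7^2 + 3|_7 = 52 ⇒ 51

39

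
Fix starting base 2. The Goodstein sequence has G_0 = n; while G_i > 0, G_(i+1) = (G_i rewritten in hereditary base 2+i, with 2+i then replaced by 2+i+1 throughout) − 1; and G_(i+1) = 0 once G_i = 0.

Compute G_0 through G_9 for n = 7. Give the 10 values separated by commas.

i=0: 7 = 2^2 + 2 + 1 (b=2); 2→3: 3^3 + 3 + 1 = 31; 31−1 = 30
i=1: 30 = 3^3 + 3 (b=3); 3→4: 4^4 + 4 = 260; 260−1 = 259
i=2: 259 = 4^4 + 3 (b=4); 4→5: 5^5 + 3 = 3128; 3128−1 = 3127
i=3: 3127 = 5^5 + 2 (b=5); 5→6: 6^6 + 2 = 46658; 46658−1 = 46657
i=4: 46657 = 6^6 + 1 (b=6); 6→7: 7^7 + 1 = 823544; 823544−1 = 823543
i=5: 823543 = 7^7 (b=7); 7→8: 8^8 = 16777216; 16777216−1 = 16777215
i=6: 16777215 = 7·8^7 + 7·8^6 + 7·8^5 + 7·8^4 + 7·8^3 + 7·8^2 + 7·8 + 7 (b=8); 8→9: 7·9^7 + 7·9^6 + 7·9^5 + 7·9^4 + 7·9^3 + 7·9^2 + 7·9 + 7 = 37665880; 37665880−1 = 37665879
i=7: 37665879 = 7·9^7 + 7·9^6 + 7·9^5 + 7·9^4 + 7·9^3 + 7·9^2 + 7·9 + 6 (b=9); 9→10: 7·10^7 + 7·10^6 + 7·10^5 + 7·10^4 + 7·10^3 + 7·10^2 + 7·10 + 6 = 77777776; 77777776−1 = 77777775
i=8: 77777775 = 7·10^7 + 7·10^6 + 7·10^5 + 7·10^4 + 7·10^3 + 7·10^2 + 7·10 + 5 (b=10); 10→11: 7·11^7 + 7·11^6 + 7·11^5 + 7·11^4 + 7·11^3 + 7·11^2 + 7·11 + 5 = 150051214; 150051214−1 = 150051213

7, 30, 259, 3127, 46657, 823543, 16777215, 37665879, 77777775, 150051213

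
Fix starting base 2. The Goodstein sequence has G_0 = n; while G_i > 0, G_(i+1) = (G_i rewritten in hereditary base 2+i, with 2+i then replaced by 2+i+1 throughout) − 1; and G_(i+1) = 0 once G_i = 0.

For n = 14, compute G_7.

G_0 = 14. HB_2(14) = 2^(2 + 1) + 2^2 + 2. Bump = 111. G_1 = 110.
G_1 = 110. HB_3(110) = 3^(3 + 1) + 3^3 + 2. Bump = 1282. G_2 = 1281.
G_2 = 1281. HB_4(1281) = 4^(4 + 1) + 4^4 + 1. Bump = 18751. G_3 = 18750.
G_3 = 18750. HB_5(18750) = 5^(5 + 1) + 5^5. Bump = 326592. G_4 = 326591.
G_4 = 326591. HB_6(326591) = 6^(6 + 1) + 5·6^5 + 5·6^4 + 5·6^3 + 5·6^2 + 5·6 + 5. Bump = 5862841. G_5 = 5862840.
G_5 = 5862840. HB_7(5862840) = 7^(7 + 1) + 5·7^5 + 5·7^4 + 5·7^3 + 5·7^2 + 5·7 + 4. Bump = 134404972. G_6 = 134404971.
G_6 = 134404971. HB_8(134404971) = 8^(8 + 1) + 5·8^5 + 5·8^4 + 5·8^3 + 5·8^2 + 5·8 + 3. Bump = 3487116549. G_7 = 3487116548.
G_7 = 3487116548. HB_9(3487116548) = 9^(9 + 1) + 5·9^5 + 5·9^4 + 5·9^3 + 5·9^2 + 5·9 + 2. Bump = 100000555552. G_8 = 100000555551.

3487116548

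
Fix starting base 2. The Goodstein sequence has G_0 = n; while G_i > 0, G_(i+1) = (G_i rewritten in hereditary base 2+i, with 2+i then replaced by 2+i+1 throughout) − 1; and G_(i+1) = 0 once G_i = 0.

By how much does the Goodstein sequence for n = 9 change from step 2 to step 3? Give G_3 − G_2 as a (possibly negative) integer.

i=0: 9 = 2^(2 + 1) + 1 (b=2); 2→3: 3^(3 + 1) + 1 = 82; 82−1 = 81
i=1: 81 = 3^(3 + 1) (b=3); 3→4: 4^(4 + 1) = 1024; 1024−1 = 1023
i=2: 1023 = 3·4^4 + 3·4^3 + 3·4^2 + 3·4 + 3 (b=4); 4→5: 3·5^5 + 3·5^3 + 3·5^2 + 3·5 + 3 = 9843; 9843−1 = 9842

8819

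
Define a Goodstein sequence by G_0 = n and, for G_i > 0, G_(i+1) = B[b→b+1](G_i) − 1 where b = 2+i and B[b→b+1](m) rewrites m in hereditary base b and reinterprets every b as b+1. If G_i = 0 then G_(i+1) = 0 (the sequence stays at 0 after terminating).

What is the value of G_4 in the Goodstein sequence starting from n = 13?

280711

13 —HB2→ 2^(2 + 1) + 2^2 + 1 —bump→ 3^(3 + 1) + 3^3 + 1 = 109 —(−1)→ 108
108 —HB3→ 3^(3 + 1) + 3^3 —bump→ 4^(4 + 1) + 4^4 = 1280 —(−1)→ 1279
1279 —HB4→ 4^(4 + 1) + 3·4^3 + 3·4^2 + 3·4 + 3 —bump→ 5^(5 + 1) + 3·5^3 + 3·5^2 + 3·5 + 3 = 16093 —(−1)→ 16092
16092 —HB5→ 5^(5 + 1) + 3·5^3 + 3·5^2 + 3·5 + 2 —bump→ 6^(6 + 1) + 3·6^3 + 3·6^2 + 3·6 + 2 = 280712 —(−1)→ 280711
280711 —HB6→ 6^(6 + 1) + 3·6^3 + 3·6^2 + 3·6 + 1 —bump→ 7^(7 + 1) + 3·7^3 + 3·7^2 + 3·7 + 1 = 5765999 —(−1)→ 5765998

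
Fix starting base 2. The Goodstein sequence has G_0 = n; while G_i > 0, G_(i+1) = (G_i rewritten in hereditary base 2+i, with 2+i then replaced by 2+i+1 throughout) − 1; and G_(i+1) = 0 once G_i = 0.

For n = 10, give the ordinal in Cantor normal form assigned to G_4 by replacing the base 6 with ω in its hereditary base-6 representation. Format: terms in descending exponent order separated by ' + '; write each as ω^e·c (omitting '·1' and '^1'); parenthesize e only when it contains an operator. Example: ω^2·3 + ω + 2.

G_0 = 10. HB_2(10) = 2^(2 + 1) + 2. Bump = 84. G_1 = 83.
G_1 = 83. HB_3(83) = 3^(3 + 1) + 2. Bump = 1026. G_2 = 1025.
G_2 = 1025. HB_4(1025) = 4^(4 + 1) + 1. Bump = 15626. G_3 = 15625.
G_3 = 15625. HB_5(15625) = 5^(5 + 1). Bump = 279936. G_4 = 279935.
G_4 = 279935. HB_6(279935) = 5·6^6 + 5·6^5 + 5·6^4 + 5·6^3 + 5·6^2 + 5·6 + 5. Bump = 4215755. G_5 = 4215754.

ω^ω·5 + ω^5·5 + ω^4·5 + ω^3·5 + ω^2·5 + ω·5 + 5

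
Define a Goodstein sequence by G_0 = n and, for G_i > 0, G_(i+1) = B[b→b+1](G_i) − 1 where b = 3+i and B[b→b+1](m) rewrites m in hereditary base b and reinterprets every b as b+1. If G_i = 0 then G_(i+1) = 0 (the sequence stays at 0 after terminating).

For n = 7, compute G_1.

base 3: 7 = 2·3 + 1; at 4: 2·4 + 1 = 9; next = 8
base 4: 8 = 2·4; at 5: 2·5 = 10; next = 9

8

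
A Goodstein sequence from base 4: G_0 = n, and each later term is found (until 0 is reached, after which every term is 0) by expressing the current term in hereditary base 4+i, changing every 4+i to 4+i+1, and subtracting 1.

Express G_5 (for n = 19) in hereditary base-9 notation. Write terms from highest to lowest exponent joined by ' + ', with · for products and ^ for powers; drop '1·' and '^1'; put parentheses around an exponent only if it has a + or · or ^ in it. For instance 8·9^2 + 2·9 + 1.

[0] 19 ≡ 4^2 + 3 (base 4). Lift 5: 28. −1: 27.
[1] 27 ≡ 5^2 + 2 (base 5). Lift 6: 38. −1: 37.
[2] 37 ≡ 6^2 + 1 (base 6). Lift 7: 50. −1: 49.
[3] 49 ≡ 7^2 (base 7). Lift 8: 64. −1: 63.
[4] 63 ≡ 7·8 + 7 (base 8). Lift 9: 70. −1: 69.
[5] 69 ≡ 7·9 + 6 (base 9). Lift 10: 76. −1: 75.

7·9 + 6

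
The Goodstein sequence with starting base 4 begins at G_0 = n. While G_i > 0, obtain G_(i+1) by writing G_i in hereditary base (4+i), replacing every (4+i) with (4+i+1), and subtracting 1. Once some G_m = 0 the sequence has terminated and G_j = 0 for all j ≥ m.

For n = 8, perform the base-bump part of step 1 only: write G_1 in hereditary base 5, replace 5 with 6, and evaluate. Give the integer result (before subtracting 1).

10

(0) 8|_4 = 2·4 ↦ 2·5|_5 = 10 ⇒ 9
(1) 9|_5 = 5 + 4 ↦ 6 + 4|_6 = 10 ⇒ 9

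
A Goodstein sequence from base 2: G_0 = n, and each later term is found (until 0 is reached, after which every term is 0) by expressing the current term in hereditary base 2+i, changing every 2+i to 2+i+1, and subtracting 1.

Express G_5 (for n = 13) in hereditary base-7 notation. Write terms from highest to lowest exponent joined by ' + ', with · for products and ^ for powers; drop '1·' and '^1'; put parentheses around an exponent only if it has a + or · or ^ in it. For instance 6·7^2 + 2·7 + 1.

G_0=13  [base 2] 2^(2 + 1) + 2^2 + 1  →[2↦3]→  3^(3 + 1) + 3^3 + 1 = 109  −1 ⇒ G_1=108
G_1=108  [base 3] 3^(3 + 1) + 3^3  →[3↦4]→  4^(4 + 1) + 4^4 = 1280  −1 ⇒ G_2=1279
G_2=1279  [base 4] 4^(4 + 1) + 3·4^3 + 3·4^2 + 3·4 + 3  →[4↦5]→  5^(5 + 1) + 3·5^3 + 3·5^2 + 3·5 + 3 = 16093  −1 ⇒ G_3=16092
G_3=16092  [base 5] 5^(5 + 1) + 3·5^3 + 3·5^2 + 3·5 + 2  →[5↦6]→  6^(6 + 1) + 3·6^3 + 3·6^2 + 3·6 + 2 = 280712  −1 ⇒ G_4=280711
G_4=280711  [base 6] 6^(6 + 1) + 3·6^3 + 3·6^2 + 3·6 + 1  →[6↦7]→  7^(7 + 1) + 3·7^3 + 3·7^2 + 3·7 + 1 = 5765999  −1 ⇒ G_5=5765998

7^(7 + 1) + 3·7^3 + 3·7^2 + 3·7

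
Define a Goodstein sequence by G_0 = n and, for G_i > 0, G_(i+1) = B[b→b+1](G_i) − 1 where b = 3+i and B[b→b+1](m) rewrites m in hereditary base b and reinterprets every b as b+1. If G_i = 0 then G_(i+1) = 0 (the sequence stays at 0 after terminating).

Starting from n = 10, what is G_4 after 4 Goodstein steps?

30

(0) 10|_3 = 3^2 + 1 ↦ 4^2 + 1|_4 = 17 ⇒ 16
(1) 16|_4 = 4^2 ↦ 5^2|_5 = 25 ⇒ 24
(2) 24|_5 = 4·5 + 4 ↦ 4·6 + 4|_6 = 28 ⇒ 27
(3) 27|_6 = 4·6 + 3 ↦ 4·7 + 3|_7 = 31 ⇒ 30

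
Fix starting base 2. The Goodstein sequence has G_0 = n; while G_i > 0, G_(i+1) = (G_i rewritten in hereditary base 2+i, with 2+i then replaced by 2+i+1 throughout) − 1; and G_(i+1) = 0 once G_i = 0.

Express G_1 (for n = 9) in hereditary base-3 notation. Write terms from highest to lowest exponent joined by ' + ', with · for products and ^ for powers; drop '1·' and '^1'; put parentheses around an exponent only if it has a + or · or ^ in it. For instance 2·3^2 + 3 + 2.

i=0: 9 = 2^(2 + 1) + 1 (b=2); 2→3: 3^(3 + 1) + 1 = 82; 82−1 = 81
i=1: 81 = 3^(3 + 1) (b=3); 3→4: 4^(4 + 1) = 1024; 1024−1 = 1023

3^(3 + 1)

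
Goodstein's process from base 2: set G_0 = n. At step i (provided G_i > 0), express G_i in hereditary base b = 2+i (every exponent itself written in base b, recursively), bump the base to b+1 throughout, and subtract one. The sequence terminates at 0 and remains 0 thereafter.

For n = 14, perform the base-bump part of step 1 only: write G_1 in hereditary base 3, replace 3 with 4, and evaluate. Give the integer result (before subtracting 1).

(0) 14|_2 = 2^(2 + 1) + 2^2 + 2 ↦ 3^(3 + 1) + 3^3 + 3|_3 = 111 ⇒ 110
(1) 110|_3 = 3^(3 + 1) + 3^3 + 2 ↦ 4^(4 + 1) + 4^4 + 2|_4 = 1282 ⇒ 1281

1282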